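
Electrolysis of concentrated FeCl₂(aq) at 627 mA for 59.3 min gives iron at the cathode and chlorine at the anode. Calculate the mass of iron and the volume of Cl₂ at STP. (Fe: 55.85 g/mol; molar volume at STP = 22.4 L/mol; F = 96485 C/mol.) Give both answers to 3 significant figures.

0.646 g Fe; 0.259 L Cl₂

Q = 0.627 × 3558 = 2231 C; n(e⁻) = 2231 / 96485 = 0.02312 mol
Cathode: Fe²⁺ + 2e⁻ → Fe → n(Fe) = 0.02312/2 = 0.01156 mol → 0.646 g
Anode: 2Cl⁻ → Cl₂ + 2e⁻ → n(Cl₂) = 0.02312/2 = 0.01156 mol → 0.259 L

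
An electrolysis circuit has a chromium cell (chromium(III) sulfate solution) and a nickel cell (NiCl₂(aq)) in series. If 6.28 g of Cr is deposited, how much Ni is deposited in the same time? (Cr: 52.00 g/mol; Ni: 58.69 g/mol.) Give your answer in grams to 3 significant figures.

10.6 g

n(Cr) = 6.28 / 52.00 = 0.1208 mol
Cr³⁺ + 3e⁻ → Cr, so n(e⁻) = 3 × 0.1208 = 0.3624 mol
Since the cells are in series, n(e⁻) in the Ni cell is also 0.3624 mol.
Ni²⁺ + 2e⁻ → Ni, so n(Ni) = 0.3624 / 2 = 0.1812 mol
m(Ni) = 0.1812 × 58.69 = 10.6 g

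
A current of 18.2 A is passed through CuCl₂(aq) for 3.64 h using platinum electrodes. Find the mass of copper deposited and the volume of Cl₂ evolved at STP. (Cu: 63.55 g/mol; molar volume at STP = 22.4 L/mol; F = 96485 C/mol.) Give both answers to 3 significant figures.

78.5 g Cu; 27.7 L Cl₂

Q = 18.2 × 13104 = 2.385×10^5 C; n(e⁻) = 2.385×10^5 / 96485 = 2.472 mol
Cathode: Cu²⁺ + 2e⁻ → Cu → n(Cu) = 2.472/2 = 1.236 mol → 78.5 g
Anode: 2Cl⁻ → Cl₂ + 2e⁻ → n(Cl₂) = 2.472/2 = 1.236 mol → 27.7 L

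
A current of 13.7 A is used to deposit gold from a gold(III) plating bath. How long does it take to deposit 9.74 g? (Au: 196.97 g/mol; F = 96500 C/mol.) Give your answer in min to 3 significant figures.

n(Au) = 9.74 / 196.97 = 0.04945 mol
Au³⁺ + 3e⁻ → Au, so n(e⁻) = 3 × 0.04945 = 0.1484 mol
Q = 0.1484 × 96500 = 14320 C
t = Q / I = 14320 / 13.7 = 1045 s = 17.4 min

17.4 min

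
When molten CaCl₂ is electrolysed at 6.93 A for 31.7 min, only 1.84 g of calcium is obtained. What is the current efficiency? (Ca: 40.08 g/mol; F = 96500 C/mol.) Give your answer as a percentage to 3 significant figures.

67.2%

Q = 6.93 × 1902 = 13180 C
n(e⁻) = 13180 / 96500 = 0.1366 mol
Ca²⁺ + 2e⁻ → Ca, so theoretical n(Ca) = 0.06830 mol → 2.737 g
Efficiency = 1.84 / 2.737 = 0.6723 = 67.2%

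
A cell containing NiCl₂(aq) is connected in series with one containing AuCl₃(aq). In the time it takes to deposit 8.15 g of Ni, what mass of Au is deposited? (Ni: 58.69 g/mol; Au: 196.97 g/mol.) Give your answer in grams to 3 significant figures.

n(Ni) = 8.15 / 58.69 = 0.1389 mol
Ni²⁺ + 2e⁻ → Ni, so n(e⁻) = 2 × 0.1389 = 0.2778 mol
The cells are in series, so the same charge (and hence the same n(e⁻) = 0.2778 mol) passes through both.
Au³⁺ + 3e⁻ → Au, so n(Au) = 0.2778 / 3 = 0.09260 mol
m(Au) = 0.09260 × 196.97 = 18.2 g

18.2 g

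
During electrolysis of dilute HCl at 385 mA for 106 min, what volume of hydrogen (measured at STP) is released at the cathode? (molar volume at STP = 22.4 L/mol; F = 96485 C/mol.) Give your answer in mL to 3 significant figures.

Q = 0.385 A × 6360 s = 2449 C
Moles of electrons = 2449 / 96485 = 0.02538 mol
2H⁺ + 2e⁻ → H₂, so n(H₂) = 0.02538 / 2 = 0.01269 mol
V = 0.01269 × 22.4 = 0.2843 L
= 284 mL

284 mL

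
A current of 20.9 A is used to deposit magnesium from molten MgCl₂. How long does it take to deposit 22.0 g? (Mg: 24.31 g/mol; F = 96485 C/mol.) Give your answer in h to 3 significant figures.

2.32 h

n(Mg) = 22.0 / 24.31 = 0.9050 mol
Mg²⁺ + 2e⁻ → Mg, so n(e⁻) = 2 × 0.9050 = 1.810 mol
Q = 1.810 × 96485 = 1.746×10^5 C
t = Q / I = 1.746×10^5 / 20.9 = 8354 s = 2.32 h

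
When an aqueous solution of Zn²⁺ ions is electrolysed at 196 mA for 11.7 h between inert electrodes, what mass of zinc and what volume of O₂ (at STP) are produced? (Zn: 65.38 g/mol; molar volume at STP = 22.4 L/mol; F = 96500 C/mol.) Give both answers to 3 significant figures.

2.80 g Zn; 0.479 L O₂

Q = 0.196 × 42120 = 8256 C; n(e⁻) = 8256 / 96500 = 0.08555 mol
Cathode: Zn²⁺ + 2e⁻ → Zn → n(Zn) = 0.08555/2 = 0.04278 mol → 2.80 g
Anode: 2H₂O → O₂ + 4H⁺ + 4e⁻ → n(O₂) = 0.08555/4 = 0.02139 mol → 0.479 L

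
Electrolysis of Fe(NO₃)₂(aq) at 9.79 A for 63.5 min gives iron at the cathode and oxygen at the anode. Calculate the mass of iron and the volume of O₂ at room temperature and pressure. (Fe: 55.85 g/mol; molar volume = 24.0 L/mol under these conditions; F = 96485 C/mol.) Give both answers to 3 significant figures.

Q = 9.79 × 3810 = 37300 C; n(e⁻) = 37300 / 96485 = 0.3866 mol
Cathode: Fe²⁺ + 2e⁻ → Fe → n(Fe) = 0.3866/2 = 0.1933 mol → 10.8 g
Anode: 2H₂O → O₂ + 4H⁺ + 4e⁻ → n(O₂) = 0.3866/4 = 0.09665 mol → 2.32 L

10.8 g Fe; 2.32 L O₂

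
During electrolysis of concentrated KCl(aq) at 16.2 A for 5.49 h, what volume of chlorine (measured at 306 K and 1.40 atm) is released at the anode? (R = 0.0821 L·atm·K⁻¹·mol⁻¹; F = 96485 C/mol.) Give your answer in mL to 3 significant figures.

29800 mL

Charge passed = 16.2 × 19764 = 3.202×10^5 C
Moles of electrons = 3.202×10^5 / 96485 = 3.319 mol
2Cl⁻ → Cl₂ + 2e⁻, so n(Cl₂) = 3.319 / 2 = 1.660 mol
V = nRT/P = 1.660 × 0.0821 × 306 / 1.40 = 29.79 L
= 29800 mL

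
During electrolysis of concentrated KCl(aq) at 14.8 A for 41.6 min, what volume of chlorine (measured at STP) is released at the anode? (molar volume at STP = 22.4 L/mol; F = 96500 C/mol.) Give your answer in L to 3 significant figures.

4.29 L

Charge passed = 14.8 × 2496 = 36940 C
Moles of electrons = 36940 / 96500 = 0.3828 mol
2Cl⁻ → Cl₂ + 2e⁻, so n(Cl₂) = 0.3828 / 2 = 0.1914 mol
V = 0.1914 × 22.4 = 4.287 L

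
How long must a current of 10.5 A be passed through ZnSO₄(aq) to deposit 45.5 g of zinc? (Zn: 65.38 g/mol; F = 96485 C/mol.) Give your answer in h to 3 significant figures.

n(Zn) = 45.5 / 65.38 = 0.6959 mol
Zn²⁺ + 2e⁻ → Zn, so n(e⁻) = 2 × 0.6959 = 1.392 mol
Q = 1.392 × 96485 = 1.343×10^5 C
t = Q / I = 1.343×10^5 / 10.5 = 12790 s = 3.55 h

3.55 h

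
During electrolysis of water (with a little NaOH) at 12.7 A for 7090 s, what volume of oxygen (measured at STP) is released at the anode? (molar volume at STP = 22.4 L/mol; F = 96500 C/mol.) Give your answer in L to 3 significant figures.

Q = It = 12.7 × 7090 = 90040 C
n(e⁻) = 90040 / 96500 = 0.9331 mol
2H₂O → O₂ + 4H⁺ + 4e⁻, so n(O₂) = 0.9331 / 4 = 0.2333 mol
V = 0.2333 × 22.4 = 5.226 L

5.23 L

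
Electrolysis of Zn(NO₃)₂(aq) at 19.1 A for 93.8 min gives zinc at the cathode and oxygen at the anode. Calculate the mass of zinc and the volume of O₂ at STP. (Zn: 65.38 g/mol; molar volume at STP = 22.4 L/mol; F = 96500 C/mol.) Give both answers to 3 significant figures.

Q = 19.1 × 5628 = 1.075×10^5 C; n(e⁻) = 1.075×10^5 / 96500 = 1.114 mol
Cathode: Zn²⁺ + 2e⁻ → Zn → n(Zn) = 1.114/2 = 0.5570 mol → 36.4 g
Anode: 2H₂O → O₂ + 4H⁺ + 4e⁻ → n(O₂) = 1.114/4 = 0.2785 mol → 6.24 L

36.4 g Zn; 6.24 L O₂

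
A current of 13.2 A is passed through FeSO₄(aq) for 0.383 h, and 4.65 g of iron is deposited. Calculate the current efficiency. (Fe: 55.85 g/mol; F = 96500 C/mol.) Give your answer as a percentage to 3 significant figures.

88.3%

Q = 13.2 × 1378.8 = 18200 C
n(e⁻) = 18200 / 96500 = 0.1886 mol
Fe²⁺ + 2e⁻ → Fe, so theoretical n(Fe) = 0.09430 mol → 5.267 g
Efficiency = 4.65 / 5.267 = 0.8829 = 88.3%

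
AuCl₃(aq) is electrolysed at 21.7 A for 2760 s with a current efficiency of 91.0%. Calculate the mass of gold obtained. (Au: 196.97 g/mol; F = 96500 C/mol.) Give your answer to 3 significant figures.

Q = 21.7 × 2760 = 59890 C
n(e⁻) = 59890 / 96500 = 0.6206 mol
Au³⁺ + 3e⁻ → Au, so theoretical m(Au) = 0.2069 × 196.97 = 40.75 g
Actual mass = 91.0% × 40.75 = 37.1 g

37.1 g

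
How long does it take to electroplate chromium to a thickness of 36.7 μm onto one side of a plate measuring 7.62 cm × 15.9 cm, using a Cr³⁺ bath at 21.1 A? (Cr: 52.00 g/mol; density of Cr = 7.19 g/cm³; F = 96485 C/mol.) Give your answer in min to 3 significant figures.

Plated area = 7.62 × 15.9 = 121.2 cm²
Volume = 121.2 × 36.7×10⁻⁴ cm = 0.4448 cm³
m(Cr) = 0.4448 × 7.19 = 3.198 g
n(Cr) = 3.198 / 52.00 = 0.06150 mol; n(e⁻) = 3 × 0.06150 = 0.1845 mol
Q = 0.1845 × 96485 = 17800 C
t = 17800 / 21.1 = 843.6 s = 14.1 min

14.1 min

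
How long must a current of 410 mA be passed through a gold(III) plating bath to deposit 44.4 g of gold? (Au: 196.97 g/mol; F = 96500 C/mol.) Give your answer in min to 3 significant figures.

2650 min

n(Au) = 44.4 / 196.97 = 0.2254 mol
Au³⁺ + 3e⁻ → Au, so n(e⁻) = 3 × 0.2254 = 0.6762 mol
Q = 0.6762 × 96500 = 65250 C
t = Q / I = 65250 / 0.410 = 1.591×10^5 s = 2650 min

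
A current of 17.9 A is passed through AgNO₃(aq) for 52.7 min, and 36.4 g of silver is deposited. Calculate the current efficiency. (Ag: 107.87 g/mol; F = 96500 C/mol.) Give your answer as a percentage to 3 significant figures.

57.5%

Q = 17.9 × 3162 = 56600 C
n(e⁻) = 56600 / 96500 = 0.5865 mol
Ag⁺ + e⁻ → Ag, so theoretical n(Ag) = 0.5865 mol → 63.27 g
Efficiency = 36.4 / 63.27 = 0.5753 = 57.5%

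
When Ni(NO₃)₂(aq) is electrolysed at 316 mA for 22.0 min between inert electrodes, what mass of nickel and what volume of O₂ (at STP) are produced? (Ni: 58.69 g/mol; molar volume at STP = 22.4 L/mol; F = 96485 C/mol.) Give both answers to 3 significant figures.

0.127 g Ni; 0.0242 L O₂

Q = 0.316 × 1320 = 417.1 C; n(e⁻) = 417.1 / 96485 = 0.004323 mol
Cathode: Ni²⁺ + 2e⁻ → Ni → n(Ni) = 0.004323/2 = 0.002162 mol → 0.127 g
Anode: 2H₂O → O₂ + 4H⁺ + 4e⁻ → n(O₂) = 0.004323/4 = 0.001081 mol → 0.0242 L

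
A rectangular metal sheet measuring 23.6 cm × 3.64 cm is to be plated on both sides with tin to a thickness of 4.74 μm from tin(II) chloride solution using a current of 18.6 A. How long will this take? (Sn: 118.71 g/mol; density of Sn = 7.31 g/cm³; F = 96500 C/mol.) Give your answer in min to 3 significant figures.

0.867 min

Plated area = 2 × 23.6 × 3.64 = 171.8 cm²
Volume = 171.8 × 4.74×10⁻⁴ cm = 0.08143 cm³
m(Sn) = 0.08143 × 7.31 = 0.5953 g
n(Sn) = 0.5953 / 118.71 = 0.005015 mol; n(e⁻) = 2 × 0.005015 = 0.01003 mol
Q = 0.01003 × 96500 = 967.9 C
t = 967.9 / 18.6 = 52.04 s = 0.867 min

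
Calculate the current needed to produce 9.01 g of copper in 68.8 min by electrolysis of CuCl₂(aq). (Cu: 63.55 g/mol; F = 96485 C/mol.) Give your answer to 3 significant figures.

n(Cu) = 9.01 / 63.55 = 0.1418 mol
Cu²⁺ + 2e⁻ → Cu, so n(e⁻) = 2 × 0.1418 = 0.2836 mol
Q = 0.2836 × 96485 = 27360 C
I = Q / t = 27360 / 4128 s = 6.63 A

6.63 A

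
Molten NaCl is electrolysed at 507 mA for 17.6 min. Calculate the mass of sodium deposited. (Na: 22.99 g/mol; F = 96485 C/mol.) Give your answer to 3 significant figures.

Q = 0.507 A × 1056 s = 535.4 C
n(e⁻) = Q/F = 535.4/96485 = 0.005549 mol
Na⁺ + e⁻ → Na, so n(Na) = 0.005549 mol
m = 0.005549 × 22.99 = 0.128 g

0.128 g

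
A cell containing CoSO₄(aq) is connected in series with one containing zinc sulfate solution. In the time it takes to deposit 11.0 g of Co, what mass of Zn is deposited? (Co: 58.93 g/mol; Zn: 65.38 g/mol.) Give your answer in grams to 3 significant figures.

12.2 g

n(Co) = 11.0 / 58.93 = 0.1867 mol
Co²⁺ + 2e⁻ → Co, so n(e⁻) = 2 × 0.1867 = 0.3734 mol
In series, the same 0.3734 mol of electrons flows through the second cell.
Zn²⁺ + 2e⁻ → Zn, so n(Zn) = 0.3734 / 2 = 0.1867 mol
m(Zn) = 0.1867 × 65.38 = 12.2 g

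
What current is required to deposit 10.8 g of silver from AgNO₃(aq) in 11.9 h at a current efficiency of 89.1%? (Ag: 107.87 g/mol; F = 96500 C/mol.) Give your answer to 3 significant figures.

n(Ag) = 10.8 / 107.87 = 0.1001 mol
Ag⁺ + e⁻ → Ag, so n(e⁻) = 0.1001 mol
Q = 0.1001 × 96500 / 0.891 = 10840 C
I = Q / t = 10840 / 42840 s = 0.253 A

0.253 A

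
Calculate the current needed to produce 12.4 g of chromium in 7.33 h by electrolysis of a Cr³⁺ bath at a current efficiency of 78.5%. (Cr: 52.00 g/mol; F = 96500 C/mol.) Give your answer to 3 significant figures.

n(Cr) = 12.4 / 52.00 = 0.2385 mol
Cr³⁺ + 3e⁻ → Cr, so n(e⁻) = 3 × 0.2385 = 0.7155 mol
Q = 0.7155 × 96500 / 0.785 = 87960 C
I = Q / t = 87960 / 26388 s = 3.33 A

3.33 A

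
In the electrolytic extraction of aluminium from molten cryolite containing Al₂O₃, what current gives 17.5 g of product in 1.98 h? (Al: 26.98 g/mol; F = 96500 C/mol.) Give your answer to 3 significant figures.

26.3 A

n(Al) = 17.5 / 26.98 = 0.6486 mol
Al³⁺ + 3e⁻ → Al, so n(e⁻) = 3 × 0.6486 = 1.946 mol
Q = 1.946 × 96500 = 1.878×10^5 C
I = Q / t = 1.878×10^5 / 7128 s = 26.3 A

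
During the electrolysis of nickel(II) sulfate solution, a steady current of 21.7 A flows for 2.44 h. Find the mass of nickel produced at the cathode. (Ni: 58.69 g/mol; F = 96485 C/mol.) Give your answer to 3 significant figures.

Q = It = 21.7 × 8784 = 1.906×10^5 C
Moles of electrons = 1.906×10^5 / 96485 = 1.975 mol
Ni²⁺ + 2e⁻ → Ni, so n(Ni) = 1.975 / 2 = 0.9875 mol
m = 0.9875 × 58.69 = 58.0 g

58.0 g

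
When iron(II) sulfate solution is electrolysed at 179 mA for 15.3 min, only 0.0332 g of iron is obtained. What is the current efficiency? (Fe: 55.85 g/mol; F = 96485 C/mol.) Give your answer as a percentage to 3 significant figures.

Q = 0.179 × 918 = 164.3 C
n(e⁻) = 164.3 / 96485 = 0.001703 mol
Fe²⁺ + 2e⁻ → Fe, so theoretical n(Fe) = 8.515×10^-4 mol → 0.04756 g
Efficiency = 0.0332 / 0.04756 = 0.6981 = 69.8%

69.8%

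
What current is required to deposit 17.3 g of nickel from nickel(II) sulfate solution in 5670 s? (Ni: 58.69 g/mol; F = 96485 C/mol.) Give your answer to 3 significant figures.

n(Ni) = 17.3 / 58.69 = 0.2948 mol
Ni²⁺ + 2e⁻ → Ni, so n(e⁻) = 2 × 0.2948 = 0.5896 mol
Q = 0.5896 × 96485 = 56890 C
I = Q / t = 56890 / 5670 s = 10.0 A

10.0 A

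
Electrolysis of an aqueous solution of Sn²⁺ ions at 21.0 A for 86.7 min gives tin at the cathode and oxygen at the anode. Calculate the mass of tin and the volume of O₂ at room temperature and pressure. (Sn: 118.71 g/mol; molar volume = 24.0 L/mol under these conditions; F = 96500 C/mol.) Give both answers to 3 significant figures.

67.2 g Sn; 6.79 L O₂

Q = 21.0 × 5202 = 1.092×10^5 C; n(e⁻) = 1.092×10^5 / 96500 = 1.132 mol
Cathode: Sn²⁺ + 2e⁻ → Sn → n(Sn) = 1.132/2 = 0.5660 mol → 67.2 g
Anode: 2H₂O → O₂ + 4H⁺ + 4e⁻ → n(O₂) = 1.132/4 = 0.2830 mol → 6.79 L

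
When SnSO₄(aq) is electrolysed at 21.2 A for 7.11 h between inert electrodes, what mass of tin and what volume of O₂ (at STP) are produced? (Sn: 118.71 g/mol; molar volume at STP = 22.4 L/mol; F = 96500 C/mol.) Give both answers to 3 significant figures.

Q = 21.2 × 25596 = 5.426×10^5 C; n(e⁻) = 5.426×10^5 / 96500 = 5.623 mol
Cathode: Sn²⁺ + 2e⁻ → Sn → n(Sn) = 5.623/2 = 2.812 mol → 334 g
Anode: 2H₂O → O₂ + 4H⁺ + 4e⁻ → n(O₂) = 5.623/4 = 1.406 mol → 31.5 L

334 g Sn; 31.5 L O₂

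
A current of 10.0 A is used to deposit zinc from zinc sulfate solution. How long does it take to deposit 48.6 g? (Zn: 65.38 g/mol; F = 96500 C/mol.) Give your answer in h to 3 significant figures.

n(Zn) = 48.6 / 65.38 = 0.7433 mol
Zn²⁺ + 2e⁻ → Zn, so n(e⁻) = 2 × 0.7433 = 1.487 mol
Q = 1.487 × 96500 = 1.435×10^5 C
t = Q / I = 1.435×10^5 / 10.0 = 14350 s = 3.99 h

3.99 h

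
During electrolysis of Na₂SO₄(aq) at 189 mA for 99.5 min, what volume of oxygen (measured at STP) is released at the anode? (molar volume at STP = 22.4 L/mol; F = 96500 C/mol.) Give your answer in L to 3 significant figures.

0.0655 L

Q = It = 0.189 × 5970 = 1128 C
n(e⁻) = 1128 / 96500 = 0.01169 mol
2H₂O → O₂ + 4H⁺ + 4e⁻, so n(O₂) = 0.01169 / 4 = 0.002923 mol
V = 0.002923 × 22.4 = 0.06548 L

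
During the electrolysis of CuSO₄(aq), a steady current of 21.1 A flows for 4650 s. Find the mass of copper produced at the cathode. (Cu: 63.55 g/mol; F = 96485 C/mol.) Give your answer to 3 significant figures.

Q = It = 21.1 × 4650 = 98120 C
n(e⁻) = Q/F = 98120/96485 = 1.017 mol
Cu²⁺ + 2e⁻ → Cu, so n(Cu) = 1.017 / 2 = 0.5085 mol
m = 0.5085 × 63.55 = 32.3 g

32.3 g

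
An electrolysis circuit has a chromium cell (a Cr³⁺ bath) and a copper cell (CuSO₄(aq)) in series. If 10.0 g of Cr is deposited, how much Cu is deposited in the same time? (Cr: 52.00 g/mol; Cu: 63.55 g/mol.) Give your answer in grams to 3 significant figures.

18.3 g

n(Cr) = 10.0 / 52.00 = 0.1923 mol
Cr³⁺ + 3e⁻ → Cr, so n(e⁻) = 3 × 0.1923 = 0.5769 mol
The cells are in series, so the same charge (and hence the same n(e⁻) = 0.5769 mol) passes through both.
Cu²⁺ + 2e⁻ → Cu, so n(Cu) = 0.5769 / 2 = 0.2885 mol
m(Cu) = 0.2885 × 63.55 = 18.3 g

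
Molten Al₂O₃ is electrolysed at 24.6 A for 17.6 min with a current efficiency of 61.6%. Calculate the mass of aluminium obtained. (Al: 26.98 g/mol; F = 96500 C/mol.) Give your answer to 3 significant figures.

1.49 g

Q = 24.6 × 1056 = 25980 C
n(e⁻) = 25980 / 96500 = 0.2692 mol
Al³⁺ + 3e⁻ → Al, so theoretical m(Al) = 0.08973 × 26.98 = 2.421 g
Actual mass = 61.6% × 2.421 = 1.49 g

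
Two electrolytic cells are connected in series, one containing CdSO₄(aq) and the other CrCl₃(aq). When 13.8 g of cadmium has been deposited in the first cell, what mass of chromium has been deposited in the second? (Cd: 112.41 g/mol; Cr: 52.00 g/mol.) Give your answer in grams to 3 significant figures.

4.26 g

n(Cd) = 13.8 / 112.41 = 0.1228 mol
Cd²⁺ + 2e⁻ → Cd, so n(e⁻) = 2 × 0.1228 = 0.2456 mol
In series, the same 0.2456 mol of electrons flows through the second cell.
Cr³⁺ + 3e⁻ → Cr, so n(Cr) = 0.2456 / 3 = 0.08187 mol
m(Cr) = 0.08187 × 52.00 = 4.26 g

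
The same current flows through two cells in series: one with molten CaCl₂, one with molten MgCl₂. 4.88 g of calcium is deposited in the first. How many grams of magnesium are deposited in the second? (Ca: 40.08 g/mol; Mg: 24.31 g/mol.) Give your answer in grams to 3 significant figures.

n(Ca) = 4.88 / 40.08 = 0.1218 mol
Ca²⁺ + 2e⁻ → Ca, so n(e⁻) = 2 × 0.1218 = 0.2436 mol
In series, the same 0.2436 mol of electrons flows through the second cell.
Mg²⁺ + 2e⁻ → Mg, so n(Mg) = 0.2436 / 2 = 0.1218 mol
m(Mg) = 0.1218 × 24.31 = 2.96 g

2.96 g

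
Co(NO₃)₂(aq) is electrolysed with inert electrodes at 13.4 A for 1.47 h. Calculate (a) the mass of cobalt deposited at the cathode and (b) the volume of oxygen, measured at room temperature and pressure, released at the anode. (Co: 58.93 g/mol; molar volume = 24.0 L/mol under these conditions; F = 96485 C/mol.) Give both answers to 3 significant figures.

Q = 13.4 × 5292 = 70910 C; n(e⁻) = 70910 / 96485 = 0.7349 mol
Cathode: Co²⁺ + 2e⁻ → Co → n(Co) = 0.7349/2 = 0.3675 mol → 21.7 g
Anode: 2H₂O → O₂ + 4H⁺ + 4e⁻ → n(O₂) = 0.7349/4 = 0.1837 mol → 4.41 L

21.7 g Co; 4.41 L O₂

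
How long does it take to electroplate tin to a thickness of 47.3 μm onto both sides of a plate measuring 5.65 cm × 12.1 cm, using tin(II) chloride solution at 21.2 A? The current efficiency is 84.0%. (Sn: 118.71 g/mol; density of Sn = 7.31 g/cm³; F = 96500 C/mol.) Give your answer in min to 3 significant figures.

Plated area = 2 × 5.65 × 12.1 = 136.7 cm²
Volume = 136.7 × 47.3×10⁻⁴ cm = 0.6466 cm³
m(Sn) = 0.6466 × 7.31 = 4.727 g
n(Sn) = 4.727 / 118.71 = 0.03982 mol; n(e⁻) = 2 × 0.03982 = 0.07964 mol
Q = 0.07964 × 96500 / 0.840 = 9149 C
t = 9149 / 21.2 = 431.6 s = 7.19 min

7.19 min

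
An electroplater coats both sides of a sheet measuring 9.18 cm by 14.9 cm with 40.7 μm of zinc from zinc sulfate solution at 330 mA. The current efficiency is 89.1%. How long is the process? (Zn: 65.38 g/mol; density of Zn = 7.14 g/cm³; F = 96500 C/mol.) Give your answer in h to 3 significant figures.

Plated area = 2 × 9.18 × 14.9 = 273.6 cm²
Volume = 273.6 × 40.7×10⁻⁴ cm = 1.114 cm³
m(Zn) = 1.114 × 7.14 = 7.954 g
n(Zn) = 7.954 / 65.38 = 0.1217 mol; n(e⁻) = 2 × 0.1217 = 0.2434 mol
Q = 0.2434 × 96500 / 0.891 = 26360 C
t = 26360 / 0.330 = 79880 s = 22.2 h

22.2 h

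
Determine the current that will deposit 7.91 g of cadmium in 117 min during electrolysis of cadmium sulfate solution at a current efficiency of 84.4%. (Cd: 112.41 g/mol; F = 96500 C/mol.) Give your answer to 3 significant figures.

n(Cd) = 7.91 / 112.41 = 0.07037 mol
Cd²⁺ + 2e⁻ → Cd, so n(e⁻) = 2 × 0.07037 = 0.1407 mol
Q = 0.1407 × 96500 / 0.844 = 16090 C
I = Q / t = 16090 / 7020 s = 2.29 A

2.29 A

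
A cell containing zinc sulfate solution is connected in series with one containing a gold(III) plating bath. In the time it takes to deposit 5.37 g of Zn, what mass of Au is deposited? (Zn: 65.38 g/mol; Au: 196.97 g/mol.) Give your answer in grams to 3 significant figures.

10.8 g

n(Zn) = 5.37 / 65.38 = 0.08214 mol
Zn²⁺ + 2e⁻ → Zn, so n(e⁻) = 2 × 0.08214 = 0.1643 mol
Since the cells are in series, n(e⁻) in the Au cell is also 0.1643 mol.
Au³⁺ + 3e⁻ → Au, so n(Au) = 0.1643 / 3 = 0.05477 mol
m(Au) = 0.05477 × 196.97 = 10.8 g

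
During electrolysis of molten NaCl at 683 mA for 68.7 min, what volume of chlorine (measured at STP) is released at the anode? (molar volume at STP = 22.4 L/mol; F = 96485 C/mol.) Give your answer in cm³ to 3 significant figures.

327 cm³

Charge passed = 0.683 × 4122 = 2815 C
n(e⁻) = Q/F = 2815/96485 = 0.02918 mol
2Cl⁻ → Cl₂ + 2e⁻, so n(Cl₂) = 0.02918 / 2 = 0.01459 mol
V = 0.01459 × 22.4 = 0.3268 L
= 327 cm³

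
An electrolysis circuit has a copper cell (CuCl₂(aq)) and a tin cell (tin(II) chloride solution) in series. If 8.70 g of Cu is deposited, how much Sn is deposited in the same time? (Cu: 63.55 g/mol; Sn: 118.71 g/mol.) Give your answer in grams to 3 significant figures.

16.3 g

n(Cu) = 8.70 / 63.55 = 0.1369 mol
Cu²⁺ + 2e⁻ → Cu, so n(e⁻) = 2 × 0.1369 = 0.2738 mol
Same current for the same time ⇒ same n(e⁻) = 0.2738 mol in both cells.
Sn²⁺ + 2e⁻ → Sn, so n(Sn) = 0.2738 / 2 = 0.1369 mol
m(Sn) = 0.1369 × 118.71 = 16.3 g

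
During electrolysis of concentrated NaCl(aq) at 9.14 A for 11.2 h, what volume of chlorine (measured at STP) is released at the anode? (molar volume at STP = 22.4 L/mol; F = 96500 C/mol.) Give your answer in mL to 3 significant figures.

42800 mL

Q = 9.14 A × 40320 s = 3.685×10^5 C
n(e⁻) = Q/F = 3.685×10^5/96500 = 3.819 mol
2Cl⁻ → Cl₂ + 2e⁻, so n(Cl₂) = 3.819 / 2 = 1.910 mol
V = 1.910 × 22.4 = 42.78 L
= 42800 mL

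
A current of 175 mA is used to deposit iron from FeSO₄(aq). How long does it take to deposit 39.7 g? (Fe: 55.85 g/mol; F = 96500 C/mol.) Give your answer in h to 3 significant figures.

218 h

n(Fe) = 39.7 / 55.85 = 0.7108 mol
Fe²⁺ + 2e⁻ → Fe, so n(e⁻) = 2 × 0.7108 = 1.422 mol
Q = 1.422 × 96500 = 1.372×10^5 C
t = Q / I = 1.372×10^5 / 0.175 = 7.840×10^5 s = 218 h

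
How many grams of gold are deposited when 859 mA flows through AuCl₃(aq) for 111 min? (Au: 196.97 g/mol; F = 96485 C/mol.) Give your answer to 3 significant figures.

Q = It = 0.859 × 6660 = 5721 C
Moles of electrons = 5721 / 96485 = 0.05929 mol
Au³⁺ + 3e⁻ → Au, so n(Au) = 0.05929 / 3 = 0.01976 mol
m = 0.01976 × 196.97 = 3.89 g

3.89 g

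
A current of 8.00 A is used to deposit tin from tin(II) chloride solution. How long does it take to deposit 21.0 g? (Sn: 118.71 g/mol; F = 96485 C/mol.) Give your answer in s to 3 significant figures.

n(Sn) = 21.0 / 118.71 = 0.1769 mol
Sn²⁺ + 2e⁻ → Sn, so n(e⁻) = 2 × 0.1769 = 0.3538 mol
Q = 0.3538 × 96485 = 34140 C
t = Q / I = 34140 / 8.00 = 4268 s

4270 s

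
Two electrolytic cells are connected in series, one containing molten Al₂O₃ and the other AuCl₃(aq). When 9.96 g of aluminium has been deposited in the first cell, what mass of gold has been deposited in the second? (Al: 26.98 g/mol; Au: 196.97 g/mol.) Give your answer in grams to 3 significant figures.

72.7 g

n(Al) = 9.96 / 26.98 = 0.3692 mol
Al³⁺ + 3e⁻ → Al, so n(e⁻) = 3 × 0.3692 = 1.108 mol
In series, the same 1.108 mol of electrons flows through the second cell.
Au³⁺ + 3e⁻ → Au, so n(Au) = 1.108 / 3 = 0.3693 mol
m(Au) = 0.3693 × 196.97 = 72.7 g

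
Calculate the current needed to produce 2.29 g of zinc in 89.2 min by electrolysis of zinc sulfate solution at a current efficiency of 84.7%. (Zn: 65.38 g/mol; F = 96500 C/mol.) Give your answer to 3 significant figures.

1.49 A

n(Zn) = 2.29 / 65.38 = 0.03503 mol
Zn²⁺ + 2e⁻ → Zn, so n(e⁻) = 2 × 0.03503 = 0.07006 mol
Q = 0.07006 × 96500 / 0.847 = 7982 C
I = Q / t = 7982 / 5352 s = 1.49 A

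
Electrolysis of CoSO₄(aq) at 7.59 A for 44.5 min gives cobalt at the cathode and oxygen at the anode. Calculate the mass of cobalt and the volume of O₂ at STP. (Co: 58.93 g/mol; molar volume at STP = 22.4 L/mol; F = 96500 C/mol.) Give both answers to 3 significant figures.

Q = 7.59 × 2670 = 20270 C; n(e⁻) = 20270 / 96500 = 0.2101 mol
Cathode: Co²⁺ + 2e⁻ → Co → n(Co) = 0.2101/2 = 0.1051 mol → 6.19 g
Anode: 2H₂O → O₂ + 4H⁺ + 4e⁻ → n(O₂) = 0.2101/4 = 0.05253 mol → 1.18 L

6.19 g Co; 1.18 L O₂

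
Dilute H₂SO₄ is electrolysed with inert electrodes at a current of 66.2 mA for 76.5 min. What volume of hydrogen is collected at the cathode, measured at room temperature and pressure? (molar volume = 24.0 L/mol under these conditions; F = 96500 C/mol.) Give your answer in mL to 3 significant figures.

Q = 0.0662 A × 4590 s = 303.9 C
Moles of electrons = 303.9 / 96500 = 0.003149 mol
2H⁺ + 2e⁻ → H₂, so n(H₂) = 0.003149 / 2 = 0.001575 mol
V = 0.001575 × 24.0 = 0.03780 L
= 37.8 mL

37.8 mL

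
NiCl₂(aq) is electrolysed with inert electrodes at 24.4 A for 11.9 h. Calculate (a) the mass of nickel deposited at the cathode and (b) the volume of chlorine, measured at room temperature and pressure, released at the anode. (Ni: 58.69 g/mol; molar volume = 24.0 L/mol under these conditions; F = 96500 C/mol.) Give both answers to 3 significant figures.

318 g Ni; 130 L Cl₂

Q = 24.4 × 42840 = 1.045×10^6 C; n(e⁻) = 1.045×10^6 / 96500 = 10.83 mol
Cathode: Ni²⁺ + 2e⁻ → Ni → n(Ni) = 10.83/2 = 5.415 mol → 318 g
Anode: 2Cl⁻ → Cl₂ + 2e⁻ → n(Cl₂) = 10.83/2 = 5.415 mol → 130 L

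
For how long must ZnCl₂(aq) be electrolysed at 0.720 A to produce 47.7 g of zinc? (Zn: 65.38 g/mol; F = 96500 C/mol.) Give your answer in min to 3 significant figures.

3260 min

n(Zn) = 47.7 / 65.38 = 0.7296 mol
Zn²⁺ + 2e⁻ → Zn, so n(e⁻) = 2 × 0.7296 = 1.459 mol
Q = 1.459 × 96500 = 1.408×10^5 C
t = Q / I = 1.408×10^5 / 0.720 = 1.956×10^5 s = 3260 min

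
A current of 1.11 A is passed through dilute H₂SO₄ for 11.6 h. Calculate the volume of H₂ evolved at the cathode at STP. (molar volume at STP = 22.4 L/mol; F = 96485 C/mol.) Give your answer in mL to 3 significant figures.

Charge passed = 1.11 × 41760 = 46350 C
n(e⁻) = 46350 / 96485 = 0.4804 mol
2H⁺ + 2e⁻ → H₂, so n(H₂) = 0.4804 / 2 = 0.2402 mol
V = 0.2402 × 22.4 = 5.380 L
= 5380 mL

5380 mL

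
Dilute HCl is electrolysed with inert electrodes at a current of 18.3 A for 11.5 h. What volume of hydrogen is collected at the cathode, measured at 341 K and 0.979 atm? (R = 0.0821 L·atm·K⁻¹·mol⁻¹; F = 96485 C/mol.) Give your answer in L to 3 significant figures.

112 L

Q = 18.3 A × 41400 s = 7.576×10^5 C
n(e⁻) = 7.576×10^5 / 96485 = 7.852 mol
2H⁺ + 2e⁻ → H₂, so n(H₂) = 7.852 / 2 = 3.926 mol
V = nRT/P = 3.926 × 0.0821 × 341 / 0.979 = 112.3 L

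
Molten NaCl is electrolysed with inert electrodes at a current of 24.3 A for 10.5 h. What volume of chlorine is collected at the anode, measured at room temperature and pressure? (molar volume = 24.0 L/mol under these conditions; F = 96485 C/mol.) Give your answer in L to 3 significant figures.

114 L

Q = It = 24.3 × 37800 = 9.185×10^5 C
n(e⁻) = 9.185×10^5 / 96485 = 9.520 mol
2Cl⁻ → Cl₂ + 2e⁻, so n(Cl₂) = 9.520 / 2 = 4.760 mol
V = 4.760 × 24.0 = 114.2 L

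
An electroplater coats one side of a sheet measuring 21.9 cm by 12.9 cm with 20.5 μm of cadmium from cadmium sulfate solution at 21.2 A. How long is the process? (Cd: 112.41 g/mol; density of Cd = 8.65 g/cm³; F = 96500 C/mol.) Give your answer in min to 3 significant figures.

6.76 min

Plated area = 21.9 × 12.9 = 282.5 cm²
Volume = 282.5 × 20.5×10⁻⁴ cm = 0.5791 cm³
m(Cd) = 0.5791 × 8.65 = 5.009 g
n(Cd) = 5.009 / 112.41 = 0.04456 mol; n(e⁻) = 2 × 0.04456 = 0.08912 mol
Q = 0.08912 × 96500 = 8600 C
t = 8600 / 21.2 = 405.7 s = 6.76 min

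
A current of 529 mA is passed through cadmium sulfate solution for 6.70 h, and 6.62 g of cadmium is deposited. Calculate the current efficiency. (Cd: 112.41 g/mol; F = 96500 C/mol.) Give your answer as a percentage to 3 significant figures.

Q = 0.529 × 24120 = 12760 C
n(e⁻) = 12760 / 96500 = 0.1322 mol
Cd²⁺ + 2e⁻ → Cd, so theoretical n(Cd) = 0.06610 mol → 7.430 g
Efficiency = 6.62 / 7.430 = 0.8910 = 89.1%

89.1%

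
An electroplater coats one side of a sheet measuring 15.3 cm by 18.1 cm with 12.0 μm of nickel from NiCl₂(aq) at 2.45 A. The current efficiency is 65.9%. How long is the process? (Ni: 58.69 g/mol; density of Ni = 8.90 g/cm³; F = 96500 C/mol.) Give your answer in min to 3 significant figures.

100 min

Plated area = 15.3 × 18.1 = 276.9 cm²
Volume = 276.9 × 12.0×10⁻⁴ cm = 0.3323 cm³
m(Ni) = 0.3323 × 8.90 = 2.957 g
n(Ni) = 2.957 / 58.69 = 0.05038 mol; n(e⁻) = 2 × 0.05038 = 0.1008 mol
Q = 0.1008 × 96500 / 0.659 = 14760 C
t = 14760 / 2.45 = 6024 s = 100 min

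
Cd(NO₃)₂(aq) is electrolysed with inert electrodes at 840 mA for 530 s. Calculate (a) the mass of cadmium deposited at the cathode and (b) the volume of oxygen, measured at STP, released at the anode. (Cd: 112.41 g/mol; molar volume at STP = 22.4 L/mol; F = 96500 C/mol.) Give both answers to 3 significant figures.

0.259 g Cd; 0.0258 L O₂

Q = 0.840 × 530 = 445.2 C; n(e⁻) = 445.2 / 96500 = 0.004613 mol
Cathode: Cd²⁺ + 2e⁻ → Cd → n(Cd) = 0.004613/2 = 0.002307 mol → 0.259 g
Anode: 2H₂O → O₂ + 4H⁺ + 4e⁻ → n(O₂) = 0.004613/4 = 0.001153 mol → 0.0258 L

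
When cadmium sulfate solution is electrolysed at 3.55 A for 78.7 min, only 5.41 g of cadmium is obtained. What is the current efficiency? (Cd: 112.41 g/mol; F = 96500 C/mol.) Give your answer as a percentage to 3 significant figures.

Q = 3.55 × 4722 = 16760 C
n(e⁻) = 16760 / 96500 = 0.1737 mol
Cd²⁺ + 2e⁻ → Cd, so theoretical n(Cd) = 0.08685 mol → 9.763 g
Efficiency = 5.41 / 9.763 = 0.5541 = 55.4%

55.4%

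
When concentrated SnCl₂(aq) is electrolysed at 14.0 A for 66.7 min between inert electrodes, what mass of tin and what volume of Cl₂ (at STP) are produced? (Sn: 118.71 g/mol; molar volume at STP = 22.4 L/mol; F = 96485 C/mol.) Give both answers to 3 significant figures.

Q = 14.0 × 4002 = 56030 C; n(e⁻) = 56030 / 96485 = 0.5807 mol
Cathode: Sn²⁺ + 2e⁻ → Sn → n(Sn) = 0.5807/2 = 0.2904 mol → 34.5 g
Anode: 2Cl⁻ → Cl₂ + 2e⁻ → n(Cl₂) = 0.5807/2 = 0.2904 mol → 6.50 L

34.5 g Sn; 6.50 L Cl₂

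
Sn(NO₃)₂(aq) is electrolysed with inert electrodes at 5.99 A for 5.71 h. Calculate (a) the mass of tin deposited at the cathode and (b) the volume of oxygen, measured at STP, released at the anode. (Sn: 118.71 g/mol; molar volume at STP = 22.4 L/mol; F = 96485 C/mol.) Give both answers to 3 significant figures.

Q = 5.99 × 20556 = 1.231×10^5 C; n(e⁻) = 1.231×10^5 / 96485 = 1.276 mol
Cathode: Sn²⁺ + 2e⁻ → Sn → n(Sn) = 1.276/2 = 0.6380 mol → 75.7 g
Anode: 2H₂O → O₂ + 4H⁺ + 4e⁻ → n(O₂) = 1.276/4 = 0.3190 mol → 7.15 L

75.7 g Sn; 7.15 L O₂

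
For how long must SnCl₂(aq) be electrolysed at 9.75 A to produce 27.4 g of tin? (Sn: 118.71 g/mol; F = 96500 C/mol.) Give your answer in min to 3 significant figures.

n(Sn) = 27.4 / 118.71 = 0.2308 mol
Sn²⁺ + 2e⁻ → Sn, so n(e⁻) = 2 × 0.2308 = 0.4616 mol
Q = 0.4616 × 96500 = 44540 C
t = Q / I = 44540 / 9.75 = 4568 s = 76.1 min

76.1 min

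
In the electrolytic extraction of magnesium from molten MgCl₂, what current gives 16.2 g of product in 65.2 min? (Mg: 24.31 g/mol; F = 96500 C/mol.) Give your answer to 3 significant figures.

n(Mg) = 16.2 / 24.31 = 0.6664 mol
Mg²⁺ + 2e⁻ → Mg, so n(e⁻) = 2 × 0.6664 = 1.333 mol
Q = 1.333 × 96500 = 1.286×10^5 C
I = Q / t = 1.286×10^5 / 3912 s = 32.9 A

32.9 A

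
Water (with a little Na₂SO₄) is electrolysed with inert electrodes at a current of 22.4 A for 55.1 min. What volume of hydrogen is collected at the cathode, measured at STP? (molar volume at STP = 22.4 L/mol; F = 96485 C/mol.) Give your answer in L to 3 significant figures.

8.60 L

Q = It = 22.4 × 3306 = 74050 C
n(e⁻) = 74050 / 96485 = 0.7675 mol
2H⁺ + 2e⁻ → H₂, so n(H₂) = 0.7675 / 2 = 0.3838 mol
V = 0.3838 × 22.4 = 8.597 L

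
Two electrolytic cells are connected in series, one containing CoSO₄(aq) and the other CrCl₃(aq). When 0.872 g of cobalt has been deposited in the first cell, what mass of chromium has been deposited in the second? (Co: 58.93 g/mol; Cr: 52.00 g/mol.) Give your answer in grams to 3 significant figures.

0.513 g

n(Co) = 0.872 / 58.93 = 0.01480 mol
Co²⁺ + 2e⁻ → Co, so n(e⁻) = 2 × 0.01480 = 0.02960 mol
The cells are in series, so the same charge (and hence the same n(e⁻) = 0.02960 mol) passes through both.
Cr³⁺ + 3e⁻ → Cr, so n(Cr) = 0.02960 / 3 = 0.009867 mol
m(Cr) = 0.009867 × 52.00 = 0.513 g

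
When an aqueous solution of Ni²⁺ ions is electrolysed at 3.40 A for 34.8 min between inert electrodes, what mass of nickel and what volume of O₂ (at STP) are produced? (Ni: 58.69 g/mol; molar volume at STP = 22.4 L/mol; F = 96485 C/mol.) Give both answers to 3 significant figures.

2.16 g Ni; 0.412 L O₂

Q = 3.40 × 2088 = 7099 C; n(e⁻) = 7099 / 96485 = 0.07358 mol
Cathode: Ni²⁺ + 2e⁻ → Ni → n(Ni) = 0.07358/2 = 0.03679 mol → 2.16 g
Anode: 2H₂O → O₂ + 4H⁺ + 4e⁻ → n(O₂) = 0.07358/4 = 0.01840 mol → 0.412 L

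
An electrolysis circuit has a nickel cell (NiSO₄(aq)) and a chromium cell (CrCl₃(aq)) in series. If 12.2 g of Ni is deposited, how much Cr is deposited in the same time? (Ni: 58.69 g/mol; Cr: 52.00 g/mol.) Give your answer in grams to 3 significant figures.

7.21 g

n(Ni) = 12.2 / 58.69 = 0.2079 mol
Ni²⁺ + 2e⁻ → Ni, so n(e⁻) = 2 × 0.2079 = 0.4158 mol
The cells are in series, so the same charge (and hence the same n(e⁻) = 0.4158 mol) passes through both.
Cr³⁺ + 3e⁻ → Cr, so n(Cr) = 0.4158 / 3 = 0.1386 mol
m(Cr) = 0.1386 × 52.00 = 7.21 g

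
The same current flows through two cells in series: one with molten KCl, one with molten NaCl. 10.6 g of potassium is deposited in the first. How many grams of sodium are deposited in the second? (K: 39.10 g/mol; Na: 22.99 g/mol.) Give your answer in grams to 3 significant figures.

6.23 g

n(K) = 10.6 / 39.10 = 0.2711 mol
K⁺ + e⁻ → K, so n(e⁻) = 0.2711 mol
The cells are in series, so the same charge (and hence the same n(e⁻) = 0.2711 mol) passes through both.
Na⁺ + e⁻ → Na, so n(Na) = 0.2711 mol
m(Na) = 0.2711 × 22.99 = 6.23 g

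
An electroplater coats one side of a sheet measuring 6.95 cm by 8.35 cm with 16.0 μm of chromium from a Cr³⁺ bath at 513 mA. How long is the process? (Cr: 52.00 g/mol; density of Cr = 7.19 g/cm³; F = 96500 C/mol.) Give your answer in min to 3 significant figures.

121 min

Plated area = 6.95 × 8.35 = 58.03 cm²
Volume = 58.03 × 16.0×10⁻⁴ cm = 0.09285 cm³
m(Cr) = 0.09285 × 7.19 = 0.6676 g
n(Cr) = 0.6676 / 52.00 = 0.01284 mol; n(e⁻) = 3 × 0.01284 = 0.03852 mol
Q = 0.03852 × 96500 = 3717 C
t = 3717 / 0.513 = 7246 s = 121 min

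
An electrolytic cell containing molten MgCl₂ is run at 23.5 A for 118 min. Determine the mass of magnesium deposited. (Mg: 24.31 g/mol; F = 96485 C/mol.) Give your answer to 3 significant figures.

Charge passed = 23.5 × 7080 = 1.664×10^5 C
n(e⁻) = Q/F = 1.664×10^5/96485 = 1.725 mol
Mg²⁺ + 2e⁻ → Mg, so n(Mg) = 1.725 / 2 = 0.8625 mol
m = 0.8625 × 24.31 = 21.0 g

21.0 g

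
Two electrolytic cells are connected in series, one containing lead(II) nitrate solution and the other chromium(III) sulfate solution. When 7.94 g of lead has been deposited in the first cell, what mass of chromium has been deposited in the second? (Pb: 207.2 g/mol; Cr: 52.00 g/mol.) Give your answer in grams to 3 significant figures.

1.33 g

n(Pb) = 7.94 / 207.2 = 0.03832 mol
Pb²⁺ + 2e⁻ → Pb, so n(e⁻) = 2 × 0.03832 = 0.07664 mol
In series, the same 0.07664 mol of electrons flows through the second cell.
Cr³⁺ + 3e⁻ → Cr, so n(Cr) = 0.07664 / 3 = 0.02555 mol
m(Cr) = 0.02555 × 52.00 = 1.33 g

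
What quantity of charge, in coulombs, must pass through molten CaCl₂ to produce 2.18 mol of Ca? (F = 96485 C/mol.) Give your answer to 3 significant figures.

Ca²⁺ + 2e⁻ → Ca, so n(e⁻) = 2 × 2.18 = 4.360 mol
Q = 4.360 × 96485 = 4.207×10^5 C

4.21×10^5 C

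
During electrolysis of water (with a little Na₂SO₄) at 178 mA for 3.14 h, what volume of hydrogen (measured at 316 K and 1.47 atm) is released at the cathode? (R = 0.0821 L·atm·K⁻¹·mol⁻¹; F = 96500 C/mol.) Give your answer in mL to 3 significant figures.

Q = It = 0.178 × 11304 = 2012 C
n(e⁻) = 2012 / 96500 = 0.02085 mol
2H⁺ + 2e⁻ → H₂, so n(H₂) = 0.02085 / 2 = 0.01043 mol
V = nRT/P = 0.01043 × 0.0821 × 316 / 1.47 = 0.1841 L
= 184 mL

184 mL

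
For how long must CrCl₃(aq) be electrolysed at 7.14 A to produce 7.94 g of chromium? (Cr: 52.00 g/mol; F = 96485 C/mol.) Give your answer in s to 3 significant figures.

6190 s

n(Cr) = 7.94 / 52.00 = 0.1527 mol
Cr³⁺ + 3e⁻ → Cr, so n(e⁻) = 3 × 0.1527 = 0.4581 mol
Q = 0.4581 × 96485 = 44200 C
t = Q / I = 44200 / 7.14 = 6190 s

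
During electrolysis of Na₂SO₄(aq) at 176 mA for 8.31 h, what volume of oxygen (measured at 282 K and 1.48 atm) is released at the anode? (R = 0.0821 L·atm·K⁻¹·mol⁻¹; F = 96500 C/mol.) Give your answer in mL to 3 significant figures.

Charge passed = 0.176 × 29916 = 5265 C
n(e⁻) = Q/F = 5265/96500 = 0.05456 mol
2H₂O → O₂ + 4H⁺ + 4e⁻, so n(O₂) = 0.05456 / 4 = 0.01364 mol
V = nRT/P = 0.01364 × 0.0821 × 282 / 1.48 = 0.2134 L
= 213 mL

213 mL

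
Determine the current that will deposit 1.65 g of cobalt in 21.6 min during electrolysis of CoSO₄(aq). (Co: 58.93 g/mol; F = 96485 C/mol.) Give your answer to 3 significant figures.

4.17 A

n(Co) = 1.65 / 58.93 = 0.02800 mol
Co²⁺ + 2e⁻ → Co, so n(e⁻) = 2 × 0.02800 = 0.05600 mol
Q = 0.05600 × 96485 = 5403 C
I = Q / t = 5403 / 1296 s = 4.17 A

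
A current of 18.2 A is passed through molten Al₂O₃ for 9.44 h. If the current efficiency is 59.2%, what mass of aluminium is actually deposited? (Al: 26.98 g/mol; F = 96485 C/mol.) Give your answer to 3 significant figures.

34.1 g

Q = 18.2 × 33984 = 6.185×10^5 C
n(e⁻) = 6.185×10^5 / 96485 = 6.410 mol
Al³⁺ + 3e⁻ → Al, so theoretical m(Al) = 2.137 × 26.98 = 57.66 g
Actual mass = 59.2% × 57.66 = 34.1 g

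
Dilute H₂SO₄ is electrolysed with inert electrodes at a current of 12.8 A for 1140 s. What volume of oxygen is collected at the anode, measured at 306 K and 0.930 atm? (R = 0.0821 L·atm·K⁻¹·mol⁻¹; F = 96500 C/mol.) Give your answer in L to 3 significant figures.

Q = It = 12.8 × 1140 = 14590 C
n(e⁻) = Q/F = 14590/96500 = 0.1512 mol
2H₂O → O₂ + 4H⁺ + 4e⁻, so n(O₂) = 0.1512 / 4 = 0.03780 mol
V = nRT/P = 0.03780 × 0.0821 × 306 / 0.930 = 1.021 L

1.02 L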